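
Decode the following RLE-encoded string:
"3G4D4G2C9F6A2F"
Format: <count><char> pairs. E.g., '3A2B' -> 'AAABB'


Expanding each <count><char> pair:
  3G -> 'GGG'
  4D -> 'DDDD'
  4G -> 'GGGG'
  2C -> 'CC'
  9F -> 'FFFFFFFFF'
  6A -> 'AAAAAA'
  2F -> 'FF'

Decoded = GGGDDDDGGGGCCFFFFFFFFFAAAAAAFF


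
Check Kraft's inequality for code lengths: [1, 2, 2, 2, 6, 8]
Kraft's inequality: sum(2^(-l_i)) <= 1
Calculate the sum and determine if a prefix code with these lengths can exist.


Sum = 2^(-1) + 2^(-2) + 2^(-2) + 2^(-2) + 2^(-6) + 2^(-8)
    = 0.5 + 0.25 + 0.25 + 0.25 + 0.015625 + 0.00390625
    = 325/256 = 1.26953125
Since 1.26953125 > 1, Kraft's inequality is NOT satisfied.
A prefix code with these lengths CANNOT exist.

Kraft sum = 1.26953125. Not satisfied.


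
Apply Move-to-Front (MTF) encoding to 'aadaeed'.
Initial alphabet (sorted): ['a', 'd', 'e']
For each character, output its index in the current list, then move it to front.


MTF encoding:
'a': index 0 in ['a', 'd', 'e'] -> ['a', 'd', 'e']
'a': index 0 in ['a', 'd', 'e'] -> ['a', 'd', 'e']
'd': index 1 in ['a', 'd', 'e'] -> ['d', 'a', 'e']
'a': index 1 in ['d', 'a', 'e'] -> ['a', 'd', 'e']
'e': index 2 in ['a', 'd', 'e'] -> ['e', 'a', 'd']
'e': index 0 in ['e', 'a', 'd'] -> ['e', 'a', 'd']
'd': index 2 in ['e', 'a', 'd'] -> ['d', 'e', 'a']


Output: [0, 0, 1, 1, 2, 0, 2]


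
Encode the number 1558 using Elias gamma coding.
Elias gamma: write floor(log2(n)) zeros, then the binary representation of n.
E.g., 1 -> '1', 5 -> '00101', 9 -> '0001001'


num_bits = floor(log2(1558)) + 1 = 11
leading_zeros = num_bits - 1 = 10
binary(1558) = 11000010110

Elias gamma(1558) = '0000000000' + '11000010110' = 000000000011000010110 (21 bits)


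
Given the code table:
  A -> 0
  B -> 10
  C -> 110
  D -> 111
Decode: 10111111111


Decoding:
10 -> B
111 -> D
111 -> D
111 -> D


Result: BDDD


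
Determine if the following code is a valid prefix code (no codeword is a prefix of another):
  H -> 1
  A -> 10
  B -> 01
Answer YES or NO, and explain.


Checking each pair (does one codeword prefix another?):
  H='1' vs A='10': prefix -- VIOLATION

NO -- this is NOT a valid prefix code. H (1) is a prefix of A (10).


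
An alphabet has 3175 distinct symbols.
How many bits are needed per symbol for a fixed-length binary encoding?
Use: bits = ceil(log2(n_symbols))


log2(3175) = 11.6325
Bracket: 2^11 = 2048 < 3175 <= 2^12 = 4096
So ceil(log2(3175)) = 12

bits = ceil(log2(3175)) = ceil(11.6325) = 12 bits


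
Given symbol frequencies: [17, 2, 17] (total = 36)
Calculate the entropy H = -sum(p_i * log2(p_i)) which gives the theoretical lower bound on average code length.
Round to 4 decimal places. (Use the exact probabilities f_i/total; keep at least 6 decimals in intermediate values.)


Per-symbol terms -p_i * log2(p_i) with p_i = f_i/36:
  p = 17/36 = 0.472222: log2(p) = -1.082462, -p*log2(p) = 0.511163
  p = 2/36 = 0.055556: log2(p) = -4.169925, -p*log2(p) = 0.231663
  p = 17/36 = 0.472222: log2(p) = -1.082462, -p*log2(p) = 0.511163
H = 0.511163 + 0.231663 + 0.511163 = 1.253989

H = 1.254 bits/symbol


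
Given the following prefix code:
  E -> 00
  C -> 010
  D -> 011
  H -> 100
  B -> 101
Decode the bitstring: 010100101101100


Decoding step by step:
Bits 010 -> C
Bits 100 -> H
Bits 101 -> B
Bits 101 -> B
Bits 100 -> H


Decoded message: CHBBH


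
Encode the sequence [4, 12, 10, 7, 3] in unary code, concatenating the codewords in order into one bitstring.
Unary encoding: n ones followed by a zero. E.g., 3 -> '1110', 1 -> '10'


Encode each number as n ones followed by a terminating 0:
  4 -> 11110 (5 bits)
  12 -> 1111111111110 (13 bits)
  10 -> 11111111110 (11 bits)
  7 -> 11111110 (8 bits)
  3 -> 1110 (4 bits)
Total length = 5 + 13 + 11 + 8 + 4 = 41 bits.

Unary([4, 12, 10, 7, 3]) = 11110111111111111011111111110111111101110 (41 bits)


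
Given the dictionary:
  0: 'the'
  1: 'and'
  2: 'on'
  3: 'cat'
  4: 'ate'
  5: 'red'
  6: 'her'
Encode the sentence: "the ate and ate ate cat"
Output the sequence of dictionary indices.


Look up each word in the dictionary:
  'the' -> 0
  'ate' -> 4
  'and' -> 1
  'ate' -> 4
  'ate' -> 4
  'cat' -> 3

Encoded: [0, 4, 1, 4, 4, 3]


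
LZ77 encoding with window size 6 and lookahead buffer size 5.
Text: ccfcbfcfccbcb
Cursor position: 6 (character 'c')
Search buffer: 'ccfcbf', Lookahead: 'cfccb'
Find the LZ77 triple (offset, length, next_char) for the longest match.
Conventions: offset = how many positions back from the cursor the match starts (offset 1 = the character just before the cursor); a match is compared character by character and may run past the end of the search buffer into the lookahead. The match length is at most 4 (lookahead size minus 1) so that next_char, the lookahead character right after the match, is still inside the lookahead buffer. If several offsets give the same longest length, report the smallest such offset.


Try each offset into the search buffer:
  offset=1 (pos 5, char 'f'): match length 0
  offset=2 (pos 4, char 'b'): match length 0
  offset=3 (pos 3, char 'c'): match length 1
  offset=4 (pos 2, char 'f'): match length 0
  offset=5 (pos 1, char 'c'): match length 3
  offset=6 (pos 0, char 'c'): match length 1
Longest match has length 3 at offset 5.
next_char = character at position 6 + 3 = 9 -> 'c'

Best match: offset=5, length=3 (matching 'cfc' starting at position 1)
LZ77 triple: (5, 3, 'c')


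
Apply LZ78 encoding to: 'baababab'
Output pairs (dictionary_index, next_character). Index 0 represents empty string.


LZ78 encoding steps:
Dictionary: {0: ''}
Step 1: w='' (idx 0), next='b' -> output (0, 'b'), add 'b' as idx 1
Step 2: w='' (idx 0), next='a' -> output (0, 'a'), add 'a' as idx 2
Step 3: w='a' (idx 2), next='b' -> output (2, 'b'), add 'ab' as idx 3
Step 4: w='ab' (idx 3), next='a' -> output (3, 'a'), add 'aba' as idx 4
Step 5: w='b' (idx 1), end of input -> output (1, '')


Encoded: [(0, 'b'), (0, 'a'), (2, 'b'), (3, 'a'), (1, '')]


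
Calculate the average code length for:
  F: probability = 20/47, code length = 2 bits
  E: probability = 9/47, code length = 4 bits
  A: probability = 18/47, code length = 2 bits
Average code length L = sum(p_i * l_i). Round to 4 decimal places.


Weighted contributions p_i * l_i:
  F: (20/47) * 2 = 40/47
  E: (9/47) * 4 = 36/47
  A: (18/47) * 2 = 36/47
Sum = (40 + 36 + 36)/47 = 112/47

L = 112/47 = 2.3830 bits/symbol


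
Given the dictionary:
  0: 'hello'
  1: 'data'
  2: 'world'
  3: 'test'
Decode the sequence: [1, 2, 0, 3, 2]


Look up each index in the dictionary:
  1 -> 'data'
  2 -> 'world'
  0 -> 'hello'
  3 -> 'test'
  2 -> 'world'

Decoded: "data world hello test world"


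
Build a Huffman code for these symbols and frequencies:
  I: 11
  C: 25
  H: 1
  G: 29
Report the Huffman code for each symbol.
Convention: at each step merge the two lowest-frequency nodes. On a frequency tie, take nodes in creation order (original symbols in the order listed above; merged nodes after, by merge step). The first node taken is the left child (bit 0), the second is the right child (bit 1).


Huffman tree construction:
Step 1: Merge H(1) + I(11) = 12
Step 2: Merge (H+I)(12) + C(25) = 37
Step 3: Merge G(29) + ((H+I)+C)(37) = 66
Read each symbol's code off the tree from the root (left child = 0, right child = 1).

Codes:
  I: 101 (length 3)
  C: 11 (length 2)
  H: 100 (length 3)
  G: 0 (length 1)
Average code length: 115/66 = 1.7424 bits/symbol


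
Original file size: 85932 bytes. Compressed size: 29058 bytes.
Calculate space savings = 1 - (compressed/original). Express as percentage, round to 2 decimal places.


ratio = compressed/original = 29058/85932 = 0.338151
savings = 1 - ratio = 1 - 0.338151 = 0.661849
as a percentage: 0.661849 * 100 = 66.18%

Space savings = 1 - 29058/85932 = 66.18%


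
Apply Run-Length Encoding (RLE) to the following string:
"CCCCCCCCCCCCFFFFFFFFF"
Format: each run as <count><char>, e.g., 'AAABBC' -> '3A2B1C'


Scanning runs left to right:
  i=0: run of 'C' x 12 -> '12C'
  i=12: run of 'F' x 9 -> '9F'

RLE = 12C9F


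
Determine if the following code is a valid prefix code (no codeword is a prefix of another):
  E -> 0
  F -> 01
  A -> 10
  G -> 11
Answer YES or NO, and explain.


Checking each pair (does one codeword prefix another?):
  E='0' vs F='01': prefix -- VIOLATION

NO -- this is NOT a valid prefix code. E (0) is a prefix of F (01).


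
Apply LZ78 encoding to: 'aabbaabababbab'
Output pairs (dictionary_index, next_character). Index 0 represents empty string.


LZ78 encoding steps:
Dictionary: {0: ''}
Step 1: w='' (idx 0), next='a' -> output (0, 'a'), add 'a' as idx 1
Step 2: w='a' (idx 1), next='b' -> output (1, 'b'), add 'ab' as idx 2
Step 3: w='' (idx 0), next='b' -> output (0, 'b'), add 'b' as idx 3
Step 4: w='a' (idx 1), next='a' -> output (1, 'a'), add 'aa' as idx 4
Step 5: w='b' (idx 3), next='a' -> output (3, 'a'), add 'ba' as idx 5
Step 6: w='ba' (idx 5), next='b' -> output (5, 'b'), add 'bab' as idx 6
Step 7: w='bab' (idx 6), end of input -> output (6, '')


Encoded: [(0, 'a'), (1, 'b'), (0, 'b'), (1, 'a'), (3, 'a'), (5, 'b'), (6, '')]


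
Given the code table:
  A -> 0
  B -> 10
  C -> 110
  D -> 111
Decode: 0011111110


Decoding:
0 -> A
0 -> A
111 -> D
111 -> D
10 -> B


Result: AADDB


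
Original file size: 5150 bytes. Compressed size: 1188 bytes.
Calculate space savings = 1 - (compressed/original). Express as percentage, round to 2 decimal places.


ratio = compressed/original = 1188/5150 = 0.23068
savings = 1 - ratio = 1 - 0.23068 = 0.76932
as a percentage: 0.76932 * 100 = 76.93%

Space savings = 1 - 1188/5150 = 76.93%


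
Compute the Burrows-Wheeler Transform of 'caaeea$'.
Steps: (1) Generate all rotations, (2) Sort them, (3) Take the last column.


Rotations (sorted):
  0: $caaeea -> last char: a
  1: a$caaee -> last char: e
  2: aaeea$c -> last char: c
  3: aeea$ca -> last char: a
  4: caaeea$ -> last char: $
  5: ea$caae -> last char: e
  6: eea$caa -> last char: a


BWT = aeca$ea


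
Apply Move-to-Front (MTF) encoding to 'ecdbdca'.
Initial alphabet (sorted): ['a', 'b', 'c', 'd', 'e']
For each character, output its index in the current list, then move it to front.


MTF encoding:
'e': index 4 in ['a', 'b', 'c', 'd', 'e'] -> ['e', 'a', 'b', 'c', 'd']
'c': index 3 in ['e', 'a', 'b', 'c', 'd'] -> ['c', 'e', 'a', 'b', 'd']
'd': index 4 in ['c', 'e', 'a', 'b', 'd'] -> ['d', 'c', 'e', 'a', 'b']
'b': index 4 in ['d', 'c', 'e', 'a', 'b'] -> ['b', 'd', 'c', 'e', 'a']
'd': index 1 in ['b', 'd', 'c', 'e', 'a'] -> ['d', 'b', 'c', 'e', 'a']
'c': index 2 in ['d', 'b', 'c', 'e', 'a'] -> ['c', 'd', 'b', 'e', 'a']
'a': index 4 in ['c', 'd', 'b', 'e', 'a'] -> ['a', 'c', 'd', 'b', 'e']


Output: [4, 3, 4, 4, 1, 2, 4]


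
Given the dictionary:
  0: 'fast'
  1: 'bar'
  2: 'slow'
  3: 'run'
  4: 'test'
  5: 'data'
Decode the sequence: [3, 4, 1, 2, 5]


Look up each index in the dictionary:
  3 -> 'run'
  4 -> 'test'
  1 -> 'bar'
  2 -> 'slow'
  5 -> 'data'

Decoded: "run test bar slow data"


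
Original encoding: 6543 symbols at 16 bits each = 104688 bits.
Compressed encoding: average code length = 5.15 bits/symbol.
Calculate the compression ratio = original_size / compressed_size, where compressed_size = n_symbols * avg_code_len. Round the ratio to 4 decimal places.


original_size = n_symbols * orig_bits = 6543 * 16 = 104688 bits
compressed_size = n_symbols * avg_code_len = 6543 * 5.15 = 33696.45 bits
ratio = original_size / compressed_size = 104688 / 33696.45 = 3.1068

Compression ratio = 3.1068


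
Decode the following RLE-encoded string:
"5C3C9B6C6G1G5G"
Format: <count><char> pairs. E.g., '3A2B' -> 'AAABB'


Expanding each <count><char> pair:
  5C -> 'CCCCC'
  3C -> 'CCC'
  9B -> 'BBBBBBBBB'
  6C -> 'CCCCCC'
  6G -> 'GGGGGG'
  1G -> 'G'
  5G -> 'GGGGG'

Decoded = CCCCCCCCBBBBBBBBBCCCCCCGGGGGGGGGGGG


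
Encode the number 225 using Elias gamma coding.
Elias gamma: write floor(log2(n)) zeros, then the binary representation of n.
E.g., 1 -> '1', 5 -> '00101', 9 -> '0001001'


num_bits = floor(log2(225)) + 1 = 8
leading_zeros = num_bits - 1 = 7
binary(225) = 11100001

Elias gamma(225) = '0000000' + '11100001' = 000000011100001 (15 bits)


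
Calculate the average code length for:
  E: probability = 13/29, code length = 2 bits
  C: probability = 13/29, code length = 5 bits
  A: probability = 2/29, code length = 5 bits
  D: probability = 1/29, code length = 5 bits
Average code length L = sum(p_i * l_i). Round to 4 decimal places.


Weighted contributions p_i * l_i:
  E: (13/29) * 2 = 26/29
  C: (13/29) * 5 = 65/29
  A: (2/29) * 5 = 10/29
  D: (1/29) * 5 = 5/29
Sum = (26 + 65 + 10 + 5)/29 = 106/29

L = 106/29 = 3.6552 bits/symbol


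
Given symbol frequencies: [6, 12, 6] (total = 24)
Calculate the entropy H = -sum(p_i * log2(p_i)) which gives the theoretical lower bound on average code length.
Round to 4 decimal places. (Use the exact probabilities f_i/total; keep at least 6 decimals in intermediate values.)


Per-symbol terms -p_i * log2(p_i) with p_i = f_i/24:
  p = 6/24 = 0.250000: log2(p) = -2.000000, -p*log2(p) = 0.500000
  p = 12/24 = 0.500000: log2(p) = -1.000000, -p*log2(p) = 0.500000
  p = 6/24 = 0.250000: log2(p) = -2.000000, -p*log2(p) = 0.500000
H = 0.500000 + 0.500000 + 0.500000 = 1.500000

H = 1.5 bits/symbol


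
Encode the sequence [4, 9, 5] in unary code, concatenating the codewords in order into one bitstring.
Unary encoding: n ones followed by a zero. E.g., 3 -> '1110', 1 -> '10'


Encode each number as n ones followed by a terminating 0:
  4 -> 11110 (5 bits)
  9 -> 1111111110 (10 bits)
  5 -> 111110 (6 bits)
Total length = 5 + 10 + 6 = 21 bits.

Unary([4, 9, 5]) = 111101111111110111110 (21 bits)


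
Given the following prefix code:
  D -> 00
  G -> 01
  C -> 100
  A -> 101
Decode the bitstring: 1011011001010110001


Decoding step by step:
Bits 101 -> A
Bits 101 -> A
Bits 100 -> C
Bits 101 -> A
Bits 01 -> G
Bits 100 -> C
Bits 01 -> G


Decoded message: AACAGCG


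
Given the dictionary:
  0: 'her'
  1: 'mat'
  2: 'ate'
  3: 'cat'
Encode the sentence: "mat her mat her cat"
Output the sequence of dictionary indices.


Look up each word in the dictionary:
  'mat' -> 1
  'her' -> 0
  'mat' -> 1
  'her' -> 0
  'cat' -> 3

Encoded: [1, 0, 1, 0, 3]


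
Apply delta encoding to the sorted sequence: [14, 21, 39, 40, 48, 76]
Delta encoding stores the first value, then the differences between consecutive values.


First value: 14
Deltas:
  21 - 14 = 7
  39 - 21 = 18
  40 - 39 = 1
  48 - 40 = 8
  76 - 48 = 28


Delta encoded: [14, 7, 18, 1, 8, 28]


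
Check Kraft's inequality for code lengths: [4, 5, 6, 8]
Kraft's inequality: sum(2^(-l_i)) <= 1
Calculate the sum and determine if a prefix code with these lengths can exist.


Sum = 2^(-4) + 2^(-5) + 2^(-6) + 2^(-8)
    = 0.0625 + 0.03125 + 0.015625 + 0.00390625
    = 29/256 = 0.11328125
Since 0.11328125 <= 1, Kraft's inequality IS satisfied.
A prefix code with these lengths CAN exist.

Kraft sum = 0.11328125. Satisfied.


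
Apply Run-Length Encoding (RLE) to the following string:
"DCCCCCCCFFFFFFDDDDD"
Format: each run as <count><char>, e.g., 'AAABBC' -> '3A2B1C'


Scanning runs left to right:
  i=0: run of 'D' x 1 -> '1D'
  i=1: run of 'C' x 7 -> '7C'
  i=8: run of 'F' x 6 -> '6F'
  i=14: run of 'D' x 5 -> '5D'

RLE = 1D7C6F5D


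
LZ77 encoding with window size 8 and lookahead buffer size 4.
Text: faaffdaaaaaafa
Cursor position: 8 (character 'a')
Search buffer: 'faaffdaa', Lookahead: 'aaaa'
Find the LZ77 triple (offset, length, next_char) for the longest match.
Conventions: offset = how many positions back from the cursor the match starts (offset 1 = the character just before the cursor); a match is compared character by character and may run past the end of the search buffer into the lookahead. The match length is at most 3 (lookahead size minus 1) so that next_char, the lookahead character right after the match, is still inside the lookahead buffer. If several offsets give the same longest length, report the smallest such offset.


Try each offset into the search buffer:
  offset=1 (pos 7, char 'a'): match length 3
  offset=2 (pos 6, char 'a'): match length 3
  offset=3 (pos 5, char 'd'): match length 0
  offset=4 (pos 4, char 'f'): match length 0
  offset=5 (pos 3, char 'f'): match length 0
  offset=6 (pos 2, char 'a'): match length 1
  offset=7 (pos 1, char 'a'): match length 2
  offset=8 (pos 0, char 'f'): match length 0
Longest match has length 3, found at offsets 1, 2; take the smallest, offset 1.
next_char = character at position 8 + 3 = 11 -> 'a'

Best match: offset=1, length=3 (matching 'aaa' starting at position 7)
LZ77 triple: (1, 3, 'a')


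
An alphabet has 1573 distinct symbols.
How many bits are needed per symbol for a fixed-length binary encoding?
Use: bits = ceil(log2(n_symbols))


log2(1573) = 10.6193
Bracket: 2^10 = 1024 < 1573 <= 2^11 = 2048
So ceil(log2(1573)) = 11

bits = ceil(log2(1573)) = ceil(10.6193) = 11 bits


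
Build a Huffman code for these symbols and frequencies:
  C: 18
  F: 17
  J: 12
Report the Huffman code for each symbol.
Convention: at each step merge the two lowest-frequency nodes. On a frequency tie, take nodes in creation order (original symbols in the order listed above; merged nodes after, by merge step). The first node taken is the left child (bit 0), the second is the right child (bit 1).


Huffman tree construction:
Step 1: Merge J(12) + F(17) = 29
Step 2: Merge C(18) + (J+F)(29) = 47
Read each symbol's code off the tree from the root (left child = 0, right child = 1).

Codes:
  C: 0 (length 1)
  F: 11 (length 2)
  J: 10 (length 2)
Average code length: 76/47 = 1.6170 bits/symbol


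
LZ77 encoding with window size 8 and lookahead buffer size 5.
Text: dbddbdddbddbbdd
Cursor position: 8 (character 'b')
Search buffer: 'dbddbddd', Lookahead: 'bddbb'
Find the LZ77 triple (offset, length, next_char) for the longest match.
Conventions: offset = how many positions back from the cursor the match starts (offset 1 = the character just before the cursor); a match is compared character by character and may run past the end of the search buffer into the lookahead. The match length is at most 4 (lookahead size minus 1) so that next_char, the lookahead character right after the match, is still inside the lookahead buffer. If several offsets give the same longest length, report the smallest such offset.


Try each offset into the search buffer:
  offset=1 (pos 7, char 'd'): match length 0
  offset=2 (pos 6, char 'd'): match length 0
  offset=3 (pos 5, char 'd'): match length 0
  offset=4 (pos 4, char 'b'): match length 3
  offset=5 (pos 3, char 'd'): match length 0
  offset=6 (pos 2, char 'd'): match length 0
  offset=7 (pos 1, char 'b'): match length 4
  offset=8 (pos 0, char 'd'): match length 0
Longest match has length 4 at offset 7.
next_char = character at position 8 + 4 = 12 -> 'b'

Best match: offset=7, length=4 (matching 'bddb' starting at position 1)
LZ77 triple: (7, 4, 'b')


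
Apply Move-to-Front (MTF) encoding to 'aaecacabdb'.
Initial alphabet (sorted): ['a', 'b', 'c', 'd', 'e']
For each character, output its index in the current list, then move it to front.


MTF encoding:
'a': index 0 in ['a', 'b', 'c', 'd', 'e'] -> ['a', 'b', 'c', 'd', 'e']
'a': index 0 in ['a', 'b', 'c', 'd', 'e'] -> ['a', 'b', 'c', 'd', 'e']
'e': index 4 in ['a', 'b', 'c', 'd', 'e'] -> ['e', 'a', 'b', 'c', 'd']
'c': index 3 in ['e', 'a', 'b', 'c', 'd'] -> ['c', 'e', 'a', 'b', 'd']
'a': index 2 in ['c', 'e', 'a', 'b', 'd'] -> ['a', 'c', 'e', 'b', 'd']
'c': index 1 in ['a', 'c', 'e', 'b', 'd'] -> ['c', 'a', 'e', 'b', 'd']
'a': index 1 in ['c', 'a', 'e', 'b', 'd'] -> ['a', 'c', 'e', 'b', 'd']
'b': index 3 in ['a', 'c', 'e', 'b', 'd'] -> ['b', 'a', 'c', 'e', 'd']
'd': index 4 in ['b', 'a', 'c', 'e', 'd'] -> ['d', 'b', 'a', 'c', 'e']
'b': index 1 in ['d', 'b', 'a', 'c', 'e'] -> ['b', 'd', 'a', 'c', 'e']


Output: [0, 0, 4, 3, 2, 1, 1, 3, 4, 1]


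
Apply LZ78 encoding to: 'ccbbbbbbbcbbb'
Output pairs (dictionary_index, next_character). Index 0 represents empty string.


LZ78 encoding steps:
Dictionary: {0: ''}
Step 1: w='' (idx 0), next='c' -> output (0, 'c'), add 'c' as idx 1
Step 2: w='c' (idx 1), next='b' -> output (1, 'b'), add 'cb' as idx 2
Step 3: w='' (idx 0), next='b' -> output (0, 'b'), add 'b' as idx 3
Step 4: w='b' (idx 3), next='b' -> output (3, 'b'), add 'bb' as idx 4
Step 5: w='bb' (idx 4), next='b' -> output (4, 'b'), add 'bbb' as idx 5
Step 6: w='cb' (idx 2), next='b' -> output (2, 'b'), add 'cbb' as idx 6
Step 7: w='b' (idx 3), end of input -> output (3, '')


Encoded: [(0, 'c'), (1, 'b'), (0, 'b'), (3, 'b'), (4, 'b'), (2, 'b'), (3, '')]


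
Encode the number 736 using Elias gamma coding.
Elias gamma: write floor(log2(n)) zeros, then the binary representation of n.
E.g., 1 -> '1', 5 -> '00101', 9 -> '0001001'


num_bits = floor(log2(736)) + 1 = 10
leading_zeros = num_bits - 1 = 9
binary(736) = 1011100000

Elias gamma(736) = '000000000' + '1011100000' = 0000000001011100000 (19 bits)


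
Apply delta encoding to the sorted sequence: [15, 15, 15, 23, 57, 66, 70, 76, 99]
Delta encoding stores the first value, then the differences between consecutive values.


First value: 15
Deltas:
  15 - 15 = 0
  15 - 15 = 0
  23 - 15 = 8
  57 - 23 = 34
  66 - 57 = 9
  70 - 66 = 4
  76 - 70 = 6
  99 - 76 = 23


Delta encoded: [15, 0, 0, 8, 34, 9, 4, 6, 23]


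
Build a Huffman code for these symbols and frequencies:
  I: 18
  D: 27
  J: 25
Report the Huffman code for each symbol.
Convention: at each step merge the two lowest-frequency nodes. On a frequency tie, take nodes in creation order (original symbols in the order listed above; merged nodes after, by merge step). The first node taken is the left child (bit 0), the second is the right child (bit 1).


Huffman tree construction:
Step 1: Merge I(18) + J(25) = 43
Step 2: Merge D(27) + (I+J)(43) = 70
Read each symbol's code off the tree from the root (left child = 0, right child = 1).

Codes:
  I: 10 (length 2)
  D: 0 (length 1)
  J: 11 (length 2)
Average code length: 113/70 = 1.6143 bits/symbol


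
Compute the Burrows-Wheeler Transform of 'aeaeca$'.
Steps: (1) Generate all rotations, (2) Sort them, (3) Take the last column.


Rotations (sorted):
  0: $aeaeca -> last char: a
  1: a$aeaec -> last char: c
  2: aeaeca$ -> last char: $
  3: aeca$ae -> last char: e
  4: ca$aeae -> last char: e
  5: eaeca$a -> last char: a
  6: eca$aea -> last char: a


BWT = ac$eeaa


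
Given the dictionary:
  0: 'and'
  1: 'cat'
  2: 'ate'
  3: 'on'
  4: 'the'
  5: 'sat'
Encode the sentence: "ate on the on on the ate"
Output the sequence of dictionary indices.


Look up each word in the dictionary:
  'ate' -> 2
  'on' -> 3
  'the' -> 4
  'on' -> 3
  'on' -> 3
  'the' -> 4
  'ate' -> 2

Encoded: [2, 3, 4, 3, 3, 4, 2]


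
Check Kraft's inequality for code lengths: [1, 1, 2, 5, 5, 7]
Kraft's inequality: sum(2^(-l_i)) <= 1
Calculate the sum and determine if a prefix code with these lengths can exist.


Sum = 2^(-1) + 2^(-1) + 2^(-2) + 2^(-5) + 2^(-5) + 2^(-7)
    = 0.5 + 0.5 + 0.25 + 0.03125 + 0.03125 + 0.0078125
    = 169/128 = 1.3203125
Since 1.3203125 > 1, Kraft's inequality is NOT satisfied.
A prefix code with these lengths CANNOT exist.

Kraft sum = 1.3203125. Not satisfied.


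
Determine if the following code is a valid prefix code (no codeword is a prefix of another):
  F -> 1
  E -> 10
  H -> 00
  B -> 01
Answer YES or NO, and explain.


Checking each pair (does one codeword prefix another?):
  F='1' vs E='10': prefix -- VIOLATION

NO -- this is NOT a valid prefix code. F (1) is a prefix of E (10).


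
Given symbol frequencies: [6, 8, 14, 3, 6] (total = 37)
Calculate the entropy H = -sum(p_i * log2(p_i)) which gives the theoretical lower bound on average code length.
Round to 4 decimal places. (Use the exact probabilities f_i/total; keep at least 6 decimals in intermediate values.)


Per-symbol terms -p_i * log2(p_i) with p_i = f_i/37:
  p = 6/37 = 0.162162: log2(p) = -2.624491, -p*log2(p) = 0.425593
  p = 8/37 = 0.216216: log2(p) = -2.209453, -p*log2(p) = 0.477720
  p = 14/37 = 0.378378: log2(p) = -1.402098, -p*log2(p) = 0.530524
  p = 3/37 = 0.081081: log2(p) = -3.624491, -p*log2(p) = 0.293878
  p = 6/37 = 0.162162: log2(p) = -2.624491, -p*log2(p) = 0.425593
H = 0.425593 + 0.477720 + 0.530524 + 0.293878 + 0.425593 = 2.153308

H = 2.1533 bits/symbol


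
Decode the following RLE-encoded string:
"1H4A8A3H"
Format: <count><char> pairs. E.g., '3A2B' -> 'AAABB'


Expanding each <count><char> pair:
  1H -> 'H'
  4A -> 'AAAA'
  8A -> 'AAAAAAAA'
  3H -> 'HHH'

Decoded = HAAAAAAAAAAAAHHH


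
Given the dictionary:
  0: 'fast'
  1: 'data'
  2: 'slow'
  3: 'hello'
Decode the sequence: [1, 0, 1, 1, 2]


Look up each index in the dictionary:
  1 -> 'data'
  0 -> 'fast'
  1 -> 'data'
  1 -> 'data'
  2 -> 'slow'

Decoded: "data fast data data slow"


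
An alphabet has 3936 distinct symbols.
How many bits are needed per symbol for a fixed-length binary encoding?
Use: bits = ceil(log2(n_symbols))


log2(3936) = 11.9425
Bracket: 2^11 = 2048 < 3936 <= 2^12 = 4096
So ceil(log2(3936)) = 12

bits = ceil(log2(3936)) = ceil(11.9425) = 12 bits


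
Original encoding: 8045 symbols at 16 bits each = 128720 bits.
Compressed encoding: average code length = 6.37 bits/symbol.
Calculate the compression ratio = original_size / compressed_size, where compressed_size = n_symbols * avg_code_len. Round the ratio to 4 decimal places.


original_size = n_symbols * orig_bits = 8045 * 16 = 128720 bits
compressed_size = n_symbols * avg_code_len = 8045 * 6.37 = 51246.65 bits
ratio = original_size / compressed_size = 128720 / 51246.65 = 2.5118

Compression ratio = 2.5118


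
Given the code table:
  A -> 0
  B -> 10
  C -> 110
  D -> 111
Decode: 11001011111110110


Decoding:
110 -> C
0 -> A
10 -> B
111 -> D
111 -> D
10 -> B
110 -> C


Result: CABDDBC


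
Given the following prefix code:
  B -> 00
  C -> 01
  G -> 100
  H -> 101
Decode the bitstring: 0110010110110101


Decoding step by step:
Bits 01 -> C
Bits 100 -> G
Bits 101 -> H
Bits 101 -> H
Bits 101 -> H
Bits 01 -> C


Decoded message: CGHHHC


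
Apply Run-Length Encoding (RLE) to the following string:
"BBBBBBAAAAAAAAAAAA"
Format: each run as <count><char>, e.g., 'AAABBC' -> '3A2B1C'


Scanning runs left to right:
  i=0: run of 'B' x 6 -> '6B'
  i=6: run of 'A' x 12 -> '12A'

RLE = 6B12A


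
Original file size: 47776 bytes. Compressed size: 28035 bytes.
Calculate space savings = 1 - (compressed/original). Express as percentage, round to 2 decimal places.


ratio = compressed/original = 28035/47776 = 0.586801
savings = 1 - ratio = 1 - 0.586801 = 0.413199
as a percentage: 0.413199 * 100 = 41.32%

Space savings = 1 - 28035/47776 = 41.32%


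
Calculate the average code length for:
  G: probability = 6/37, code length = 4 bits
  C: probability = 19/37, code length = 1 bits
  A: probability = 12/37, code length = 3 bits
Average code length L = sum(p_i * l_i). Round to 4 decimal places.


Weighted contributions p_i * l_i:
  G: (6/37) * 4 = 24/37
  C: (19/37) * 1 = 19/37
  A: (12/37) * 3 = 36/37
Sum = (24 + 19 + 36)/37 = 79/37

L = 79/37 = 2.1351 bits/symbol


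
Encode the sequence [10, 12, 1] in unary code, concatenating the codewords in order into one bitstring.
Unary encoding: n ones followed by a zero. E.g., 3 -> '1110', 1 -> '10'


Encode each number as n ones followed by a terminating 0:
  10 -> 11111111110 (11 bits)
  12 -> 1111111111110 (13 bits)
  1 -> 10 (2 bits)
Total length = 11 + 13 + 2 = 26 bits.

Unary([10, 12, 1]) = 11111111110111111111111010 (26 bits)


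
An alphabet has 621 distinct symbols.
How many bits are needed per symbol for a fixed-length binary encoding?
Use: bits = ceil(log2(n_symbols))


log2(621) = 9.2784
Bracket: 2^9 = 512 < 621 <= 2^10 = 1024
So ceil(log2(621)) = 10

bits = ceil(log2(621)) = ceil(9.2784) = 10 bits


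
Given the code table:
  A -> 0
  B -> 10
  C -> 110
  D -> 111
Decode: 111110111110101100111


Decoding:
111 -> D
110 -> C
111 -> D
110 -> C
10 -> B
110 -> C
0 -> A
111 -> D


Result: DCDCBCAD


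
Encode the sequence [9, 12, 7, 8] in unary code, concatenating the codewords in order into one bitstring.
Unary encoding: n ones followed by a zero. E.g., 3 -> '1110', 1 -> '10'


Encode each number as n ones followed by a terminating 0:
  9 -> 1111111110 (10 bits)
  12 -> 1111111111110 (13 bits)
  7 -> 11111110 (8 bits)
  8 -> 111111110 (9 bits)
Total length = 10 + 13 + 8 + 9 = 40 bits.

Unary([9, 12, 7, 8]) = 1111111110111111111111011111110111111110 (40 bits)


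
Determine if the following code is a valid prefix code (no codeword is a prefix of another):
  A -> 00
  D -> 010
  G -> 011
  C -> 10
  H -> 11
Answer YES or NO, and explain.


Checking each pair (does one codeword prefix another?):
  A='00' vs D='010': no prefix
  A='00' vs G='011': no prefix
  A='00' vs C='10': no prefix
  A='00' vs H='11': no prefix
  D='010' vs A='00': no prefix
  D='010' vs G='011': no prefix
  D='010' vs C='10': no prefix
  D='010' vs H='11': no prefix
  G='011' vs A='00': no prefix
  G='011' vs D='010': no prefix
  G='011' vs C='10': no prefix
  G='011' vs H='11': no prefix
  C='10' vs A='00': no prefix
  C='10' vs D='010': no prefix
  C='10' vs G='011': no prefix
  C='10' vs H='11': no prefix
  H='11' vs A='00': no prefix
  H='11' vs D='010': no prefix
  H='11' vs G='011': no prefix
  H='11' vs C='10': no prefix
No violation found over all pairs.

YES -- this is a valid prefix code. No codeword is a prefix of any other codeword.


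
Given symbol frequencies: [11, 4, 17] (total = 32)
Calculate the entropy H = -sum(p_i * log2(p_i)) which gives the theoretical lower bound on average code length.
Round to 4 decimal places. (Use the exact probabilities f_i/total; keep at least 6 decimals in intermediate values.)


Per-symbol terms -p_i * log2(p_i) with p_i = f_i/32:
  p = 11/32 = 0.343750: log2(p) = -1.540568, -p*log2(p) = 0.529570
  p = 4/32 = 0.125000: log2(p) = -3.000000, -p*log2(p) = 0.375000
  p = 17/32 = 0.531250: log2(p) = -0.912537, -p*log2(p) = 0.484785
H = 0.529570 + 0.375000 + 0.484785 = 1.389355

H = 1.3894 bits/symbol


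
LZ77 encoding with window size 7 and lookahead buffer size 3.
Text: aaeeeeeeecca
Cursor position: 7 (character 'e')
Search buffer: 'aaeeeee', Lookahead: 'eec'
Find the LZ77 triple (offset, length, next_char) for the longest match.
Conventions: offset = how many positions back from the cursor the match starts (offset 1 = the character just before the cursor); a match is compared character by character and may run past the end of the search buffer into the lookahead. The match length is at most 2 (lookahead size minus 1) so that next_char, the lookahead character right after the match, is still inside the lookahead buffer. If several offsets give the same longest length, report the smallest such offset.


Try each offset into the search buffer:
  offset=1 (pos 6, char 'e'): match length 2
  offset=2 (pos 5, char 'e'): match length 2
  offset=3 (pos 4, char 'e'): match length 2
  offset=4 (pos 3, char 'e'): match length 2
  offset=5 (pos 2, char 'e'): match length 2
  offset=6 (pos 1, char 'a'): match length 0
  offset=7 (pos 0, char 'a'): match length 0
Longest match has length 2, found at offsets 1, 2, 3, 4, 5; take the smallest, offset 1.
next_char = character at position 7 + 2 = 9 -> 'c'

Best match: offset=1, length=2 (matching 'ee' starting at position 6)
LZ77 triple: (1, 2, 'c')


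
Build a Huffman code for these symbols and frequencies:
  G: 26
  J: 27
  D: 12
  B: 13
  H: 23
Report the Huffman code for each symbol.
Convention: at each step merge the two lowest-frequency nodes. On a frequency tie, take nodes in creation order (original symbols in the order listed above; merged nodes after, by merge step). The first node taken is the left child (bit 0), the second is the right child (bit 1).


Huffman tree construction:
Step 1: Merge D(12) + B(13) = 25
Step 2: Merge H(23) + (D+B)(25) = 48
Step 3: Merge G(26) + J(27) = 53
Step 4: Merge (H+(D+B))(48) + (G+J)(53) = 101
Read each symbol's code off the tree from the root (left child = 0, right child = 1).

Codes:
  G: 10 (length 2)
  J: 11 (length 2)
  D: 010 (length 3)
  B: 011 (length 3)
  H: 00 (length 2)
Average code length: 227/101 = 2.2475 bits/symbol


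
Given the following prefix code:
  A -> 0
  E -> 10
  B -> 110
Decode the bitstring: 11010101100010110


Decoding step by step:
Bits 110 -> B
Bits 10 -> E
Bits 10 -> E
Bits 110 -> B
Bits 0 -> A
Bits 0 -> A
Bits 10 -> E
Bits 110 -> B


Decoded message: BEEBAAEB


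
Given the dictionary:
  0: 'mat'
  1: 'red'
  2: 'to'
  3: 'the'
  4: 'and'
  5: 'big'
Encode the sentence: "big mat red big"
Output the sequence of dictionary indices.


Look up each word in the dictionary:
  'big' -> 5
  'mat' -> 0
  'red' -> 1
  'big' -> 5

Encoded: [5, 0, 1, 5]


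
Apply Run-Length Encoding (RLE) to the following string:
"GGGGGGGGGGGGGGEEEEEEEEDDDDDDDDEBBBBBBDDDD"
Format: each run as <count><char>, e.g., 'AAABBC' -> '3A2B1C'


Scanning runs left to right:
  i=0: run of 'G' x 14 -> '14G'
  i=14: run of 'E' x 8 -> '8E'
  i=22: run of 'D' x 8 -> '8D'
  i=30: run of 'E' x 1 -> '1E'
  i=31: run of 'B' x 6 -> '6B'
  i=37: run of 'D' x 4 -> '4D'

RLE = 14G8E8D1E6B4D


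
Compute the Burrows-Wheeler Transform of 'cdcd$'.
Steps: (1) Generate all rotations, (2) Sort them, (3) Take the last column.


Rotations (sorted):
  0: $cdcd -> last char: d
  1: cd$cd -> last char: d
  2: cdcd$ -> last char: $
  3: d$cdc -> last char: c
  4: dcd$c -> last char: c


BWT = dd$cc


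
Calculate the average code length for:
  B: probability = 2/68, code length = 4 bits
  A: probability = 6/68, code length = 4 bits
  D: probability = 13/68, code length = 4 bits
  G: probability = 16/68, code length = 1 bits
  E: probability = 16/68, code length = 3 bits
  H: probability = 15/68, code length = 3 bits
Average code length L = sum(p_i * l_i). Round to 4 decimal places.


Weighted contributions p_i * l_i:
  B: (2/68) * 4 = 8/68
  A: (6/68) * 4 = 24/68
  D: (13/68) * 4 = 52/68
  G: (16/68) * 1 = 16/68
  E: (16/68) * 3 = 48/68
  H: (15/68) * 3 = 45/68
Sum = (8 + 24 + 52 + 16 + 48 + 45)/68 = 193/68

L = 193/68 = 2.8382 bits/symbol


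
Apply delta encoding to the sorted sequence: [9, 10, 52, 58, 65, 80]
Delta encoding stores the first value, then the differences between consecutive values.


First value: 9
Deltas:
  10 - 9 = 1
  52 - 10 = 42
  58 - 52 = 6
  65 - 58 = 7
  80 - 65 = 15


Delta encoded: [9, 1, 42, 6, 7, 15]


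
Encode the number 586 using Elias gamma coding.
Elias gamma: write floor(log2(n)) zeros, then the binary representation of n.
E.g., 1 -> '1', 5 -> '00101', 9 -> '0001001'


num_bits = floor(log2(586)) + 1 = 10
leading_zeros = num_bits - 1 = 9
binary(586) = 1001001010

Elias gamma(586) = '000000000' + '1001001010' = 0000000001001001010 (19 bits)


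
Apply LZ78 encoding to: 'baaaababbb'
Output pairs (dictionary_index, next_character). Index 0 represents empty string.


LZ78 encoding steps:
Dictionary: {0: ''}
Step 1: w='' (idx 0), next='b' -> output (0, 'b'), add 'b' as idx 1
Step 2: w='' (idx 0), next='a' -> output (0, 'a'), add 'a' as idx 2
Step 3: w='a' (idx 2), next='a' -> output (2, 'a'), add 'aa' as idx 3
Step 4: w='a' (idx 2), next='b' -> output (2, 'b'), add 'ab' as idx 4
Step 5: w='ab' (idx 4), next='b' -> output (4, 'b'), add 'abb' as idx 5
Step 6: w='b' (idx 1), end of input -> output (1, '')


Encoded: [(0, 'b'), (0, 'a'), (2, 'a'), (2, 'b'), (4, 'b'), (1, '')]


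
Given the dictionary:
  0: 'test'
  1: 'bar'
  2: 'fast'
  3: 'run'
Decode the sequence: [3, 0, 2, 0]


Look up each index in the dictionary:
  3 -> 'run'
  0 -> 'test'
  2 -> 'fast'
  0 -> 'test'

Decoded: "run test fast test"


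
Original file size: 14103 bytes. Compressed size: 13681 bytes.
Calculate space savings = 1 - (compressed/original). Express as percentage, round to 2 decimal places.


ratio = compressed/original = 13681/14103 = 0.970077
savings = 1 - ratio = 1 - 0.970077 = 0.029923
as a percentage: 0.029923 * 100 = 2.99%

Space savings = 1 - 13681/14103 = 2.99%


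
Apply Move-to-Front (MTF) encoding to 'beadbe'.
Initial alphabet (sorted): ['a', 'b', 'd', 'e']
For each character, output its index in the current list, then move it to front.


MTF encoding:
'b': index 1 in ['a', 'b', 'd', 'e'] -> ['b', 'a', 'd', 'e']
'e': index 3 in ['b', 'a', 'd', 'e'] -> ['e', 'b', 'a', 'd']
'a': index 2 in ['e', 'b', 'a', 'd'] -> ['a', 'e', 'b', 'd']
'd': index 3 in ['a', 'e', 'b', 'd'] -> ['d', 'a', 'e', 'b']
'b': index 3 in ['d', 'a', 'e', 'b'] -> ['b', 'd', 'a', 'e']
'e': index 3 in ['b', 'd', 'a', 'e'] -> ['e', 'b', 'd', 'a']


Output: [1, 3, 2, 3, 3, 3]


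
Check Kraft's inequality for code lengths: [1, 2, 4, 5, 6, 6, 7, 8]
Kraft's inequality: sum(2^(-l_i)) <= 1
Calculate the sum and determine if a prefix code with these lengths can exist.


Sum = 2^(-1) + 2^(-2) + 2^(-4) + 2^(-5) + 2^(-6) + 2^(-6) + 2^(-7) + 2^(-8)
    = 0.5 + 0.25 + 0.0625 + 0.03125 + 0.015625 + 0.015625 + 0.0078125 + 0.00390625
    = 227/256 = 0.88671875
Since 0.88671875 <= 1, Kraft's inequality IS satisfied.
A prefix code with these lengths CAN exist.

Kraft sum = 0.88671875. Satisfied.


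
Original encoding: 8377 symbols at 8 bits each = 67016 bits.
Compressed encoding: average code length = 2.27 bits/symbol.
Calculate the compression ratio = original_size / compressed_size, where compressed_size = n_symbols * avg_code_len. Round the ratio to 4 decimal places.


original_size = n_symbols * orig_bits = 8377 * 8 = 67016 bits
compressed_size = n_symbols * avg_code_len = 8377 * 2.27 = 19015.79 bits
ratio = original_size / compressed_size = 67016 / 19015.79 = 3.5242

Compression ratio = 3.5242


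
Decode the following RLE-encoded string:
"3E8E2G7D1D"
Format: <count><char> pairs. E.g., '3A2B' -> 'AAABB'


Expanding each <count><char> pair:
  3E -> 'EEE'
  8E -> 'EEEEEEEE'
  2G -> 'GG'
  7D -> 'DDDDDDD'
  1D -> 'D'

Decoded = EEEEEEEEEEEGGDDDDDDDD


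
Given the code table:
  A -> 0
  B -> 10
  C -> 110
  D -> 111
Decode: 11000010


Decoding:
110 -> C
0 -> A
0 -> A
0 -> A
10 -> B


Result: CAAAB


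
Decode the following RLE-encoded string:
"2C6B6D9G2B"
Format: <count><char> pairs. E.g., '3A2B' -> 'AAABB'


Expanding each <count><char> pair:
  2C -> 'CC'
  6B -> 'BBBBBB'
  6D -> 'DDDDDD'
  9G -> 'GGGGGGGGG'
  2B -> 'BB'

Decoded = CCBBBBBBDDDDDDGGGGGGGGGBB


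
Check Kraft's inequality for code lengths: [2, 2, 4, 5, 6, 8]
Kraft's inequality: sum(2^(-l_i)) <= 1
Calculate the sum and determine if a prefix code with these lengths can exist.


Sum = 2^(-2) + 2^(-2) + 2^(-4) + 2^(-5) + 2^(-6) + 2^(-8)
    = 0.25 + 0.25 + 0.0625 + 0.03125 + 0.015625 + 0.00390625
    = 157/256 = 0.61328125
Since 0.61328125 <= 1, Kraft's inequality IS satisfied.
A prefix code with these lengths CAN exist.

Kraft sum = 0.61328125. Satisfied.


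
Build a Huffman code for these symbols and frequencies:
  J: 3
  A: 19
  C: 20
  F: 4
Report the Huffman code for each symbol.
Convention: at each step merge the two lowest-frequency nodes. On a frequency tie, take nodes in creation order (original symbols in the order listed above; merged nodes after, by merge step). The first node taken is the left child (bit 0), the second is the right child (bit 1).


Huffman tree construction:
Step 1: Merge J(3) + F(4) = 7
Step 2: Merge (J+F)(7) + A(19) = 26
Step 3: Merge C(20) + ((J+F)+A)(26) = 46
Read each symbol's code off the tree from the root (left child = 0, right child = 1).

Codes:
  J: 100 (length 3)
  A: 11 (length 2)
  C: 0 (length 1)
  F: 101 (length 3)
Average code length: 79/46 = 1.7174 bits/symbol


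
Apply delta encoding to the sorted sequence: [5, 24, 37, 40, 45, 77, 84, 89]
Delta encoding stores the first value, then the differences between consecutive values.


First value: 5
Deltas:
  24 - 5 = 19
  37 - 24 = 13
  40 - 37 = 3
  45 - 40 = 5
  77 - 45 = 32
  84 - 77 = 7
  89 - 84 = 5


Delta encoded: [5, 19, 13, 3, 5, 32, 7, 5]
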